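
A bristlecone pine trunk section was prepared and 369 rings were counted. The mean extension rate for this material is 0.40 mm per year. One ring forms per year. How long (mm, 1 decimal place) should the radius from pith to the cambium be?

147.6 mm

The record spans 369 years at 0.40 mm per year.
369 years at 0.40 mm/year gives 0.40 × 369 = 147.6 mm.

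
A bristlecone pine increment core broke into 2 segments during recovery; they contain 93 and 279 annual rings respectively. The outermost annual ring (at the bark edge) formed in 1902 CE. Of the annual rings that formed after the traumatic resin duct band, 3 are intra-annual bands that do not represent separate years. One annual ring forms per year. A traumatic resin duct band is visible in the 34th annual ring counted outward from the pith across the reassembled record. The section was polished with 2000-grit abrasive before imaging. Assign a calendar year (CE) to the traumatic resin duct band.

1567 CE

Total annual rings = 93 + 279 = 372.
372 − 34 = 338 annual rings lie beyond the traumatic resin duct band toward the bark edge.
Removing the 3 false annual rings leaves 338 − 3 = 335 true annual rings beyond the traumatic resin duct band.
1902 − 335 = 1567 CE.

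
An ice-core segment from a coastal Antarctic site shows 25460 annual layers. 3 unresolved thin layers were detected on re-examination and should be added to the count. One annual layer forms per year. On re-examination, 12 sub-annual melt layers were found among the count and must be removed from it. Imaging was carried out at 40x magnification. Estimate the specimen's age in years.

25451 years

Correcting the raw count gives 25460 − 12 + 3 = 25451 true annual layers.
One annual layer per year makes the duration 25451 years.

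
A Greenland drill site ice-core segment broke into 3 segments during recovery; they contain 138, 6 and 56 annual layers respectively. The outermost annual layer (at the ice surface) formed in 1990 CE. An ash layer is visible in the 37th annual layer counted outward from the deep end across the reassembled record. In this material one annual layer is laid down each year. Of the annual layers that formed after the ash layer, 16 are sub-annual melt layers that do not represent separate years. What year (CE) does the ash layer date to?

Total annual layers = 138 + 6 + 56 = 200.
Between annual layer 37 and the ice surface there are 200 − 37 = 163 annual layers.
Removing the 16 false annual layers leaves 163 − 16 = 147 true annual layers beyond the ash layer.
1990 − 147 = 1843 CE.

1843 CE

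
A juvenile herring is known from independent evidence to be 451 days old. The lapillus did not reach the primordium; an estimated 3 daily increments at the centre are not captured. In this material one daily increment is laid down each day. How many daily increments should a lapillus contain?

Expected daily increments over 451 days: 451.
Subtracting the 3 daily increments not captured gives 451 − 3 = 448 daily increments in the record.

448 daily increments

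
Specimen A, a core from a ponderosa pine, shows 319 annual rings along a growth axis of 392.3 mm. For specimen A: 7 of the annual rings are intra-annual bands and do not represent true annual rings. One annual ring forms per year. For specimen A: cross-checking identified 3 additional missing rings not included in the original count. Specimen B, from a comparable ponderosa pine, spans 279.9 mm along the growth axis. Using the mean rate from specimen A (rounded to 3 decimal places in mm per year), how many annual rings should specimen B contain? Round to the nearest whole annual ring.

Specimen A: adjusted count: 319 − 7 + 3 = 315 annual rings.
A: Extension rate ≈ 392.3 / 315 = 1.245 mm/year.
For B, 279.9 / 1.245 = 224.82 years ≈ 225 annual rings.

225 annual rings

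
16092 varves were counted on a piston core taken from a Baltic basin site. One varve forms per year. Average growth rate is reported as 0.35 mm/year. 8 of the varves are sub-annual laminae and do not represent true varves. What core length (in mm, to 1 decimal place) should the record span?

Adjusted count: 16092 − 8 = 16084 varves.
Length ≈ 0.35 × 16084 = 5629.4 mm.

5629.4 mm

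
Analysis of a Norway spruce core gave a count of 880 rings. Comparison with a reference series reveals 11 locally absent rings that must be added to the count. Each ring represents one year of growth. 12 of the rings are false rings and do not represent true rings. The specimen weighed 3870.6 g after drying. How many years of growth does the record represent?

True ring count = 880 − 12 + 11 = 879.
With a one-to-one ring periodicity this is 879 years.

879 years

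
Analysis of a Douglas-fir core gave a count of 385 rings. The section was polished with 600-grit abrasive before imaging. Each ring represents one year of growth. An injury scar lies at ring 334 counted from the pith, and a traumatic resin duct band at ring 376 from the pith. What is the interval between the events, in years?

42 yr

Separation: 376 − 334 = 42 rings.
One ring per year makes the interval 42 years.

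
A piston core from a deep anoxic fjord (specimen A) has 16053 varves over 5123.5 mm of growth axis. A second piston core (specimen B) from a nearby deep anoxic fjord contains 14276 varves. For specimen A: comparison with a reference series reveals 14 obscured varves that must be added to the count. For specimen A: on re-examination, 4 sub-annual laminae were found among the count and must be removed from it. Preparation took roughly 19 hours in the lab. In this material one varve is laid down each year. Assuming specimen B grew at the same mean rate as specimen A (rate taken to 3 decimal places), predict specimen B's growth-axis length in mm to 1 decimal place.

4554.0 mm

Specimen A: correcting the raw count gives 16053 − 4 + 14 = 16063 true varves.
A: Extension rate ≈ 5123.5 / 16063 = 0.319 mm/yr.
B's length ≈ 0.319 × 14276 = 4554.0 mm.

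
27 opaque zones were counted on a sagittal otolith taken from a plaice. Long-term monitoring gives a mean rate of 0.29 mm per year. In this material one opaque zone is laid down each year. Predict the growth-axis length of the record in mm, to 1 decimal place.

7.8 mm

The record spans 27 years at 0.29 mm per year.
Predicted length = 0.29 mm/year × 27 years = 7.8 mm.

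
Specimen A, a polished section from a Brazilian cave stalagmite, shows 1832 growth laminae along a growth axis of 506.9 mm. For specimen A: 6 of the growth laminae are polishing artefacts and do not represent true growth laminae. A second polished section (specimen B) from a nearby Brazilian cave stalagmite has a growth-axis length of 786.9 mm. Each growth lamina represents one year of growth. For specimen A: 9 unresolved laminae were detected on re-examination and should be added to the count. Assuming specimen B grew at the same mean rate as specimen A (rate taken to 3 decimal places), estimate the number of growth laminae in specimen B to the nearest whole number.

2851 growth laminae

Specimen A: after corrections the count is 1832 − 6 + 9 = 1835 growth laminae.
A: 506.9 mm over 1835 years gives 506.9 / 1835 ≈ 0.276 mm/yr.
B spans 786.9 / 0.276 = 2851.09 years ≈ 2851 growth laminae.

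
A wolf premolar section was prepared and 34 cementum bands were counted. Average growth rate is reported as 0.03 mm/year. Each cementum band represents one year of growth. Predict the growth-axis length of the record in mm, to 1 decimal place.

1.0 mm

34 years of growth are recorded.
Length ≈ 0.03 × 34 = 1.0 mm.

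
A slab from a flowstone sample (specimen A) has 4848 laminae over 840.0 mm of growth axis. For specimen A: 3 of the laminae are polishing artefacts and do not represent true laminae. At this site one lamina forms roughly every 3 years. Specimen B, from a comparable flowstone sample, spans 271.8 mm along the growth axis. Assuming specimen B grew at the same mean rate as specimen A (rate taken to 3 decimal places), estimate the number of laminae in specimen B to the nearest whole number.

Specimen A: correcting the raw count gives 4848 − 3 = 4845 true laminae.
Specimen A: at 3 years per lamina, 4845 × 3 = 14535 years.
A: Mean rate = 840.0 mm / 14535 years ≈ 0.058 mm per year.
B spans 271.8 / 0.058 = 4686.21 years; at 3 years per lamina that is 4686.21 / 3 ≈ 1562 laminae.

1562 laminae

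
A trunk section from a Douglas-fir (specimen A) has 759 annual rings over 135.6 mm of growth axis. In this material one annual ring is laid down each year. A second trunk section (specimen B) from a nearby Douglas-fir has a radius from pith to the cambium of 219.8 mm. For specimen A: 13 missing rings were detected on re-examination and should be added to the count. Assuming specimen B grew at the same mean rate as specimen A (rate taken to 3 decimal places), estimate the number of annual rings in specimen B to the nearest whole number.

Specimen A: adjusted count: 759 + 13 = 772 annual rings.
A: Mean rate = 135.6 mm / 772 years ≈ 0.176 mm per year.
Specimen B: 219.8 mm / 0.176 mm per year = 1248.86 years ≈ 1249 annual rings.

1249 annual rings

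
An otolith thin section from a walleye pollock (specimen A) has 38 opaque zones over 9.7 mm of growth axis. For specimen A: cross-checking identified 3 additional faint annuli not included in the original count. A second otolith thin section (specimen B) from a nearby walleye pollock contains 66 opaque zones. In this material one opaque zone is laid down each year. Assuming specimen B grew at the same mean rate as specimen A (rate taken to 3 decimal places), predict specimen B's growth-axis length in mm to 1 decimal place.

Specimen A: correcting the raw count gives 38 + 3 = 41 true opaque zones.
A: Mean rate = 9.7 mm / 41 years ≈ 0.237 mm/yr.
Length of B = 0.237 × 66 = 15.6 mm.

15.6 mm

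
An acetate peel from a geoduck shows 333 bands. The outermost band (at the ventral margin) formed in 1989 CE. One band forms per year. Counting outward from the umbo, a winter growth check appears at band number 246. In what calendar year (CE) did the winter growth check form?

Between band 246 and the ventral margin there are 333 − 246 = 87 bands.
1989 − 87 = 1902 CE.

1902 CE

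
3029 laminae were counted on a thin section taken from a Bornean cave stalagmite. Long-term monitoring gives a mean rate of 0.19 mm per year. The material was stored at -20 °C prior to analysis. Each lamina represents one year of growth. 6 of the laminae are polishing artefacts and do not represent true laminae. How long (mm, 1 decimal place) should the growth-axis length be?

True lamina count = 3029 − 6 = 3023.
3023 years at 0.19 mm/year gives 0.19 × 3023 = 574.4 mm.

574.4 mm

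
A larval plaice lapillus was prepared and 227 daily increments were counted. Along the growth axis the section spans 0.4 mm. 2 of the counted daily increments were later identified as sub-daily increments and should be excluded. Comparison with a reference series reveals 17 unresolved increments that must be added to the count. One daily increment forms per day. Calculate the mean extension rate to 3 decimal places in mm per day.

0.002 mm per day

After corrections the count is 227 − 2 + 17 = 242 daily increments.
0.4 mm over 242 days gives 0.4 / 242 ≈ 0.002 mm per day.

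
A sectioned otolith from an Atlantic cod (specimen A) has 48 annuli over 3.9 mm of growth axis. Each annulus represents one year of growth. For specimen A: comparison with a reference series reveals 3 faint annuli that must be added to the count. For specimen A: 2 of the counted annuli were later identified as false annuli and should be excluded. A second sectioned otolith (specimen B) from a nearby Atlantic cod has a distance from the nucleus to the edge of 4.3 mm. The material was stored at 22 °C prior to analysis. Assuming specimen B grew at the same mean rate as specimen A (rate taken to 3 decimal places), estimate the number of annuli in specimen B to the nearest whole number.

54 annuli

Specimen A: adjusted count: 48 − 2 + 3 = 49 annuli.
A: Mean rate = 3.9 mm / 49 years ≈ 0.080 mm/yr.
For B, 4.3 / 0.080 = 53.75 years ≈ 54 annuli.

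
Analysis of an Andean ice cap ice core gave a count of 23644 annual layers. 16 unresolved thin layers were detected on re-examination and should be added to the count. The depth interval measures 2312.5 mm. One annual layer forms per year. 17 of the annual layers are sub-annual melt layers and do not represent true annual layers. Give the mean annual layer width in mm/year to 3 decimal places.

Adjusted count: 23644 − 17 + 16 = 23643 annual layers.
Mean rate = 2312.5 mm / 23643 years ≈ 0.098 mm/year.

0.098 mm/year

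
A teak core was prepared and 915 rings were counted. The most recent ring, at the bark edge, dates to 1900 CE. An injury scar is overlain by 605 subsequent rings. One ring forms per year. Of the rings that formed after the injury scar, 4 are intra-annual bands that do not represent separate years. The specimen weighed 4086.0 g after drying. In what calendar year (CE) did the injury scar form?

605 rings formed after the injury scar.
Excluding 4 false rings: 605 − 4 = 601.
1900 − 601 = 1299 CE.

1299 CE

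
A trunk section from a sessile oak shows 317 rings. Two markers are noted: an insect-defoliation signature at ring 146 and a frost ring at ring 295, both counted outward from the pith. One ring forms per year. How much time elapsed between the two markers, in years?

The two markers are separated by 295 − 146 = 149 rings.
At one ring per year, 149 years elapsed between them.

149 years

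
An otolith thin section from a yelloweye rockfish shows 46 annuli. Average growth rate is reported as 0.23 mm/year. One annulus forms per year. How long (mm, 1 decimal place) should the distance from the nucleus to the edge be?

10.6 mm

46 years of growth are recorded.
46 years at 0.23 mm/year gives 0.23 × 46 = 10.6 mm.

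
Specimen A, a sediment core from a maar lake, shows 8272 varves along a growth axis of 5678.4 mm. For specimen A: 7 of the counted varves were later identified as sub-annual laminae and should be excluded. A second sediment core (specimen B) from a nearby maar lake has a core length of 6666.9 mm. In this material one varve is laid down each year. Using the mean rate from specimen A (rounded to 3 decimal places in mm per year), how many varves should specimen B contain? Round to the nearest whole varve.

9704 varves

Specimen A: true varve count = 8272 − 7 = 8265.
A: Extension rate ≈ 5678.4 / 8265 = 0.687 mm/year.
B spans 6666.9 / 0.687 = 9704.37 years ≈ 9704 varves.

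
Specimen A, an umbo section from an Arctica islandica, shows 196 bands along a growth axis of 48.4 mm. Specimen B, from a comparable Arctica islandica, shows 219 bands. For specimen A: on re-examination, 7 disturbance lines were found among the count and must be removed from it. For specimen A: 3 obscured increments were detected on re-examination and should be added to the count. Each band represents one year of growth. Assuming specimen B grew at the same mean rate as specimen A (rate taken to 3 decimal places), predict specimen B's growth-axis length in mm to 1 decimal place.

55.2 mm

Specimen A: true band count = 196 − 7 + 3 = 192.
A: 48.4 mm over 192 years gives 48.4 / 192 ≈ 0.252 mm/year.
For B, 0.252 mm/year × 219 years = 55.2 mm.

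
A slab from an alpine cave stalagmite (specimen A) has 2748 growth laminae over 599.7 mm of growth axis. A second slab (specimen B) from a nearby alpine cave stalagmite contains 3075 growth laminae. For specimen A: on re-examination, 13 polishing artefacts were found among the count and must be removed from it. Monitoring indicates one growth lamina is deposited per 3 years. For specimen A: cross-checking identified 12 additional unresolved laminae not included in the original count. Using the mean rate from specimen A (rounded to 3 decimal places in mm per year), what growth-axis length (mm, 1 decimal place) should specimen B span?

673.4 mm

Specimen A: true growth lamina count = 2748 − 13 + 12 = 2747.
Specimen A: at 3 years per growth lamina, 2747 × 3 = 8241 years.
A: 599.7 mm over 8241 years gives 599.7 / 8241 ≈ 0.073 mm per year.
Specimen B: at 3 years per growth lamina, 3075 × 3 = 9225 years. Length of B = 0.073 × 9225 = 673.4 mm.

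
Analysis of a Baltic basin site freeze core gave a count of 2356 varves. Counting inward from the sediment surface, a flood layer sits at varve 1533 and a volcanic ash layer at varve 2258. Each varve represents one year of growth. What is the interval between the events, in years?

725 yr

2258 − 1533 = 725 varves lie between the two events.
At one varve per year, 725 years elapsed between them.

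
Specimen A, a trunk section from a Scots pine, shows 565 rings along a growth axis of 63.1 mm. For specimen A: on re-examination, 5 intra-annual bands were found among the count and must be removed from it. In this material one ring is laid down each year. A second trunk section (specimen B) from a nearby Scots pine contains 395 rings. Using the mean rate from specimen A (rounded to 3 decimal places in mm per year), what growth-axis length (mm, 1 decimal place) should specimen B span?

Specimen A: after corrections the count is 565 − 5 = 560 rings.
A: 63.1 mm over 560 years gives 63.1 / 560 ≈ 0.113 mm/year.
Length of B = 0.113 × 395 = 44.6 mm.

44.6 mm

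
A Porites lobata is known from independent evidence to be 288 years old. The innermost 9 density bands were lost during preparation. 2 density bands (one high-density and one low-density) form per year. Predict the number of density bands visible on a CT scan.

Expected density bands: 288 × 2 = 576.
Less the 9 uncaptured density bands: 576 − 9 = 567.

567 density bands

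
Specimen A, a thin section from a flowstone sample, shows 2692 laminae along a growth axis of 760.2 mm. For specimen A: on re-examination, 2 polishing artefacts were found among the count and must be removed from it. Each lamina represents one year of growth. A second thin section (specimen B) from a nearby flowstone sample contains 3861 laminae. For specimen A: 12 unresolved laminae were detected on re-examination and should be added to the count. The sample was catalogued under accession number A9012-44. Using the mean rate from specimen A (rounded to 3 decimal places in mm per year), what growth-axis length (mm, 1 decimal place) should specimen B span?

Specimen A: after corrections the count is 2692 − 2 + 12 = 2702 laminae.
A: Extension rate ≈ 760.2 / 2702 = 0.281 mm per year.
Length of B = 0.281 × 3861 = 1084.9 mm.

1084.9 mm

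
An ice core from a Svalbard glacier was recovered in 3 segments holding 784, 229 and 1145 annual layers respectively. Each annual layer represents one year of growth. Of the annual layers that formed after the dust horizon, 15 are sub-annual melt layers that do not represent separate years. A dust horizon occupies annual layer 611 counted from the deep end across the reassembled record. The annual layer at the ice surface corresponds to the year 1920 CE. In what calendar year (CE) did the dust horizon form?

388 CE

Total annual layers = 784 + 229 + 1145 = 2158.
2158 − 611 = 1547 annual layers lie beyond the dust horizon toward the ice surface.
1547 − 15 false = 1532 true annual layers after the dust horizon.
1920 − 1532 = 388 CE.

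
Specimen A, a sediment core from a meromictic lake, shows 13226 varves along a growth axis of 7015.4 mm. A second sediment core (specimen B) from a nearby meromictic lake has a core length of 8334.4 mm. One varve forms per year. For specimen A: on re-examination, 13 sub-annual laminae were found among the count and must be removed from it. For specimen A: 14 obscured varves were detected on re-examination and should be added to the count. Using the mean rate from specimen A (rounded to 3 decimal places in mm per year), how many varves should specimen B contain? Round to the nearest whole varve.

Specimen A: after corrections the count is 13226 − 13 + 14 = 13227 varves.
A: Extension rate ≈ 7015.4 / 13227 = 0.530 mm per year.
B spans 8334.4 / 0.530 = 15725.28 years ≈ 15725 varves.

15725 varves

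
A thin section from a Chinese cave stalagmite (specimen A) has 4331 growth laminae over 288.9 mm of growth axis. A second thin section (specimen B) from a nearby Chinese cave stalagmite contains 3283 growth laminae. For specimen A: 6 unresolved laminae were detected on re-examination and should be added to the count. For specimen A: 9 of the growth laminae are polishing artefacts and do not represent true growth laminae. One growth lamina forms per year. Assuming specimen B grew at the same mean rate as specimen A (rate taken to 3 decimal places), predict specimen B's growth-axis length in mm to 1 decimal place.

Specimen A: adjusted count: 4331 − 9 + 6 = 4328 growth laminae.
A: Extension rate ≈ 288.9 / 4328 = 0.067 mm/year.
For B, 0.067 mm/year × 3283 years = 220.0 mm.

220.0 mm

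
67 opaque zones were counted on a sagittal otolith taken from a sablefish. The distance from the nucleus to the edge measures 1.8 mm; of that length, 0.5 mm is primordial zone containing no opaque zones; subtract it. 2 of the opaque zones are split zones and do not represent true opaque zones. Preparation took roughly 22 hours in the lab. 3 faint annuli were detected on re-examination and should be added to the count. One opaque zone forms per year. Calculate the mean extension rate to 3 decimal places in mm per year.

Adjusted count: 67 − 2 + 3 = 68 opaque zones.
Removing the 0.5 mm offcut leaves 1.8 − 0.5 = 1.3 mm.
Extension rate ≈ 1.3 / 68 = 0.019 mm per year.

0.019 mm per year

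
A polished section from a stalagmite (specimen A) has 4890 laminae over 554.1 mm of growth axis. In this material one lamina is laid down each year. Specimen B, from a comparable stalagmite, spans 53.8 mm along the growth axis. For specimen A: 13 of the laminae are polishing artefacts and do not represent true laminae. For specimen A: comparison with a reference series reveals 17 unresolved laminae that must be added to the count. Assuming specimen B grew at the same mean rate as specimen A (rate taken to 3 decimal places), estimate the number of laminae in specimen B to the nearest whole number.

Specimen A: correcting the raw count gives 4890 − 13 + 17 = 4894 true laminae.
A: 554.1 mm over 4894 years gives 554.1 / 4894 ≈ 0.113 mm/year.
B spans 53.8 / 0.113 = 476.11 years ≈ 476 laminae.

476 laminae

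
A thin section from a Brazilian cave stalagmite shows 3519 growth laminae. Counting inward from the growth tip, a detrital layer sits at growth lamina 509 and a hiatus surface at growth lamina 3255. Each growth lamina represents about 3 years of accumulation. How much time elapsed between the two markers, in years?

Separation: 3255 − 509 = 2746 growth laminae.
2746 growth laminae at 3 years each span 2746 × 3 = 8238 years.

8238 years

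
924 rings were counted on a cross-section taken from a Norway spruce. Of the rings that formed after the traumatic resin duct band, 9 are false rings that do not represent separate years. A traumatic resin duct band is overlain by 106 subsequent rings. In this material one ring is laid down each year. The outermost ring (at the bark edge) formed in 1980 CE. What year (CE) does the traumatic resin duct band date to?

106 rings formed after the traumatic resin duct band.
Removing the 9 false rings leaves 106 − 9 = 97 true rings beyond the traumatic resin duct band.
The ring at the bark edge is 1980 CE, so the traumatic resin duct band dates to 1980 − 97 = 1883 CE.

1883 CE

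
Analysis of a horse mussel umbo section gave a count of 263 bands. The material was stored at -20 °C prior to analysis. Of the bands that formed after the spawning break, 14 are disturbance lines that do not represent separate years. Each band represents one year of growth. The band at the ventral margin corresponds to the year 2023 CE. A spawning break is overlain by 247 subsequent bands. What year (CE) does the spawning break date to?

1790 CE

There are 247 bands younger than the spawning break.
Removing the 14 false bands leaves 247 − 14 = 233 true bands beyond the spawning break.
2023 − 233 = 1790 CE.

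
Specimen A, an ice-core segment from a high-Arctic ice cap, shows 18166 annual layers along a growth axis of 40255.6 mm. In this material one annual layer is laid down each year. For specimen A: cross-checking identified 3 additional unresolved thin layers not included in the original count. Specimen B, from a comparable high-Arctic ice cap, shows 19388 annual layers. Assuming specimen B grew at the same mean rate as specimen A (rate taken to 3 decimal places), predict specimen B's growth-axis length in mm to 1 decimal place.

42963.8 mm

Specimen A: after corrections the count is 18166 + 3 = 18169 annual layers.
A: 40255.6 mm over 18169 years gives 40255.6 / 18169 ≈ 2.216 mm/year.
For B, 2.216 mm/year × 19388 years = 42963.8 mm.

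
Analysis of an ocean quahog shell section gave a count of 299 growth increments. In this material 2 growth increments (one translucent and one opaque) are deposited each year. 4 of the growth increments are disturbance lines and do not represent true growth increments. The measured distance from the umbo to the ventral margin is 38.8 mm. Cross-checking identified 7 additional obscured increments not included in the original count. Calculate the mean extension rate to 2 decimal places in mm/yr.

0.26 mm/yr

True growth increment count = 299 − 4 + 7 = 302.
302 growth increments at 2 per year is 302 / 2 = 151 years.
Mean rate = 38.8 mm / 151 years ≈ 0.26 mm/yr.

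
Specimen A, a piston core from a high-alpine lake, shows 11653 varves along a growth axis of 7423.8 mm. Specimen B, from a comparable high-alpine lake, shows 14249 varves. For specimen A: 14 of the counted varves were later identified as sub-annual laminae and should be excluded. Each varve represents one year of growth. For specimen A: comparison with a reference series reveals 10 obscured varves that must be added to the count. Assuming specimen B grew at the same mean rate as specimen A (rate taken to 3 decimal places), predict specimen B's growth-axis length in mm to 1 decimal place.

Specimen A: after corrections the count is 11653 − 14 + 10 = 11649 varves.
A: Mean rate = 7423.8 mm / 11649 years ≈ 0.637 mm/year.
For B, 0.637 mm/year × 14249 years = 9076.6 mm.

9076.6 mm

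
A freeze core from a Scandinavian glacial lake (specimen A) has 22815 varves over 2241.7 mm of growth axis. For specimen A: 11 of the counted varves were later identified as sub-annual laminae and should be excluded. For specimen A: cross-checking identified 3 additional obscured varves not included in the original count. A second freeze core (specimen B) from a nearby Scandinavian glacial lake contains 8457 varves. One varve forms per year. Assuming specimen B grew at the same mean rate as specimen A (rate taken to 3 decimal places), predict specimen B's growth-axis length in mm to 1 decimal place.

Specimen A: after corrections the count is 22815 − 11 + 3 = 22807 varves.
A: Mean rate = 2241.7 mm / 22807 years ≈ 0.098 mm/year.
Length of B = 0.098 × 8457 = 828.8 mm.

828.8 mm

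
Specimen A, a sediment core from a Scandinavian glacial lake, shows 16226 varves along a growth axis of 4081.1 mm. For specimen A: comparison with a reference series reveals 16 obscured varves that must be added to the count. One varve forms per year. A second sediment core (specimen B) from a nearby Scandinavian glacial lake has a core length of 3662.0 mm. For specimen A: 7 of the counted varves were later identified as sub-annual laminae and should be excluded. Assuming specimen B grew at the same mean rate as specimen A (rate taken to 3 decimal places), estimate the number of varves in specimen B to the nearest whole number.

14590 varves

Specimen A: true varve count = 16226 − 7 + 16 = 16235.
A: Mean rate = 4081.1 mm / 16235 years ≈ 0.251 mm per year.
Specimen B: 3662.0 mm / 0.251 mm per year = 14589.64 years ≈ 14590 varves.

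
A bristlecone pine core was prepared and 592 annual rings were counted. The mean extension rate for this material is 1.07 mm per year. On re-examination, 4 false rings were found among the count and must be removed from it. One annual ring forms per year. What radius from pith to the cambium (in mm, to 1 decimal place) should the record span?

629.2 mm

True annual ring count = 592 − 4 = 588.
Length ≈ 1.07 × 588 = 629.2 mm.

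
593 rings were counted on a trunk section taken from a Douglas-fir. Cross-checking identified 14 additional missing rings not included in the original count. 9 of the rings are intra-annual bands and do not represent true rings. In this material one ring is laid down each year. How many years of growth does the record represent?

Adjusted count: 593 − 9 + 14 = 598 rings.
One ring per year makes the duration 598 years.

598 yr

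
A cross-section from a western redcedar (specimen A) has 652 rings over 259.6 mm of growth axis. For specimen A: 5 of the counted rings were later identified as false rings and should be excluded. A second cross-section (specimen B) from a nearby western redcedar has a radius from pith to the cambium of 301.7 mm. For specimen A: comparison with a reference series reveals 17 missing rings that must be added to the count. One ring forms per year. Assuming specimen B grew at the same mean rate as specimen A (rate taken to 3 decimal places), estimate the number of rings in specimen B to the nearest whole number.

772 rings

Specimen A: adjusted count: 652 − 5 + 17 = 664 rings.
A: Mean rate = 259.6 mm / 664 years ≈ 0.391 mm per year.
Specimen B: 301.7 mm / 0.391 mm per year = 771.61 years ≈ 772 rings.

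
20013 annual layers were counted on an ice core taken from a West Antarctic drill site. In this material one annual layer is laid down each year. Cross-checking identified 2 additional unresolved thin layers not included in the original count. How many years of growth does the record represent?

Correcting the raw count gives 20013 + 2 = 20015 true annual layers.
At one annual layer per year, that is 20015 years.

20015 yr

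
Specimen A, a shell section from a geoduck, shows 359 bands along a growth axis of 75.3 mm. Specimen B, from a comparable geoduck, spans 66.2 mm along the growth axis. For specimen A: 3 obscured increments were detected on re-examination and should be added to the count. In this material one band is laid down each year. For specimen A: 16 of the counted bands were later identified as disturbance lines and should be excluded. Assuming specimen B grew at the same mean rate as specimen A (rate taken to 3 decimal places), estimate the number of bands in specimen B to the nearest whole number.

304 bands

Specimen A: correcting the raw count gives 359 − 16 + 3 = 346 true bands.
A: Mean rate = 75.3 mm / 346 years ≈ 0.218 mm/yr.
For B, 66.2 / 0.218 = 303.67 years ≈ 304 bands.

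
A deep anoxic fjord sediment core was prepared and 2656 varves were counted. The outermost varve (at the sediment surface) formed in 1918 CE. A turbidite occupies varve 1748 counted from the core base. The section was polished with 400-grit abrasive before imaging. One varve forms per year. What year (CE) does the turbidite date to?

2656 − 1748 = 908 varves lie beyond the turbidite toward the sediment surface.
The varve at the sediment surface is 1918 CE, so the turbidite dates to 1918 − 908 = 1010 CE.

1010 CE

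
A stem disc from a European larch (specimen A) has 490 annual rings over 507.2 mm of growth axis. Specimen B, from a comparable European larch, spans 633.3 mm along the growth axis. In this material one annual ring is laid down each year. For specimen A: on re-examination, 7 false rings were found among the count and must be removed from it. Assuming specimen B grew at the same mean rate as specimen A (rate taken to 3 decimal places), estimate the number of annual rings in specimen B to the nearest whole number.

603 annual rings

Specimen A: adjusted count: 490 − 7 = 483 annual rings.
A: Extension rate ≈ 507.2 / 483 = 1.050 mm/yr.
For B, 633.3 / 1.050 = 603.14 years ≈ 603 annual rings.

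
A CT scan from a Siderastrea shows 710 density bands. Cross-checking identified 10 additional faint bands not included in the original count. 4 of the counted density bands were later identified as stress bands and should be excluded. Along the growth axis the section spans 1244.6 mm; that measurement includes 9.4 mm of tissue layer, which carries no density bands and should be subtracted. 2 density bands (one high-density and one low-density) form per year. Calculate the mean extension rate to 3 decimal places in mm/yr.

Adjusted count: 710 − 4 + 10 = 716 density bands.
With 2 density bands per year, 716 / 2 = 358 years.
Removing the 9.4 mm offcut leaves 1244.6 − 9.4 = 1235.2 mm.
Mean rate = 1235.2 mm / 358 years ≈ 3.450 mm/yr.

3.450 mm/yr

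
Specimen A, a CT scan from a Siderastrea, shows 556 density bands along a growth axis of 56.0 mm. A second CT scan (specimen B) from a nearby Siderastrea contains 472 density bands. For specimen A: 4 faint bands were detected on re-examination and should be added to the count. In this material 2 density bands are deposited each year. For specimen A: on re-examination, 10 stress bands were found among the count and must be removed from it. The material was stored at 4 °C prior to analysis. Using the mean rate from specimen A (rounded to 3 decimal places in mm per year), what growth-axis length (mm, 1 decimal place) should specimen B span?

48.1 mm

Specimen A: after corrections the count is 556 − 10 + 4 = 550 density bands.
Specimen A: with 2 density bands per year, 550 / 2 = 275 years.
A: Mean rate = 56.0 mm / 275 years ≈ 0.204 mm/year.
Specimen B: 472 density bands at 2 per year is 472 / 2 = 236 years. Length of B = 0.204 × 236 = 48.1 mm.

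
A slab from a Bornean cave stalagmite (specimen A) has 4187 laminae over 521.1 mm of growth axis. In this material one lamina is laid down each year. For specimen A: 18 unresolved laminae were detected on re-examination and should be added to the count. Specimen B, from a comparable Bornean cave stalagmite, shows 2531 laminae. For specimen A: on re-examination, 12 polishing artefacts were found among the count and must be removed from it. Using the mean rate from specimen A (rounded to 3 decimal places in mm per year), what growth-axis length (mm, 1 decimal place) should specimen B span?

313.8 mm

Specimen A: after corrections the count is 4187 − 12 + 18 = 4193 laminae.
A: Mean rate = 521.1 mm / 4193 years ≈ 0.124 mm per year.
For B, 0.124 mm/year × 2531 years = 313.8 mm.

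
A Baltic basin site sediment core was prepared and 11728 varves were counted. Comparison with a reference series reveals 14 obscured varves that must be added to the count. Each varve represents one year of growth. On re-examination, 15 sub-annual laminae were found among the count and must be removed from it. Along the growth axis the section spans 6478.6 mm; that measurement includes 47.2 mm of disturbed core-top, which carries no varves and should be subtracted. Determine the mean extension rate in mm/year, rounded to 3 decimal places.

After corrections the count is 11728 − 15 + 14 = 11727 varves.
The growth record spans 6478.6 − 47.2 = 6431.4 mm.
6431.4 mm over 11727 years gives 6431.4 / 11727 ≈ 0.548 mm/year.

0.548 mm/year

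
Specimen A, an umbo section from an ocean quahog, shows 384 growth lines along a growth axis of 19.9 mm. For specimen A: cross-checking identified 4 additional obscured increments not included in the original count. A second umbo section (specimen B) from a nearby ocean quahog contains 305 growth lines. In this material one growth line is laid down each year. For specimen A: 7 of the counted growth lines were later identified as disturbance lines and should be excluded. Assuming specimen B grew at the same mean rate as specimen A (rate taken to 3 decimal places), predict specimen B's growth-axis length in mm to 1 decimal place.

Specimen A: adjusted count: 384 − 7 + 4 = 381 growth lines.
A: Mean rate = 19.9 mm / 381 years ≈ 0.052 mm/year.
For B, 0.052 mm/year × 305 years = 15.9 mm.

15.9 mm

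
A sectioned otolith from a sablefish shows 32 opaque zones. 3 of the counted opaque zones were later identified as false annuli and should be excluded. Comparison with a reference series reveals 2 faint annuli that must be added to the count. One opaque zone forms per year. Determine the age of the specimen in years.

True opaque zone count = 32 − 3 + 2 = 31.
At one opaque zone per year, that is 31 years.

31 yr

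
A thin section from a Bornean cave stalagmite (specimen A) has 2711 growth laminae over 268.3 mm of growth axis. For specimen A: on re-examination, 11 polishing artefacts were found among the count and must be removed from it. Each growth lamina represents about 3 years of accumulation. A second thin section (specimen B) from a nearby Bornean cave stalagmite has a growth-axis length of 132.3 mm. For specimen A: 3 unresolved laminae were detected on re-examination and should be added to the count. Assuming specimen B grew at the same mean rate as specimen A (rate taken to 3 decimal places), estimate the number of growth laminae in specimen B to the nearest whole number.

Specimen A: true growth lamina count = 2711 − 11 + 3 = 2703.
Specimen A: at 3 years per growth lamina, 2703 × 3 = 8109 years.
A: Mean rate = 268.3 mm / 8109 years ≈ 0.033 mm/year.
Specimen B: 132.3 mm / 0.033 mm per year = 4009.09 years; at 3 years per growth lamina that is 4009.09 / 3 ≈ 1336 growth laminae.

1336 growth laminae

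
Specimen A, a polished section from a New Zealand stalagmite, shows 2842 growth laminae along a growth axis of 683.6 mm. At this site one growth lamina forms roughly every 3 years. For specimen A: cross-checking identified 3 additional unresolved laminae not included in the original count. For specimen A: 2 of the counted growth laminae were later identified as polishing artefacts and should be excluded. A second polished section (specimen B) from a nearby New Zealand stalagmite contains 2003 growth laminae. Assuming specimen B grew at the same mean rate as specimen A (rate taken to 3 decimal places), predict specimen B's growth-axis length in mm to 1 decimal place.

Specimen A: after corrections the count is 2842 − 2 + 3 = 2843 growth laminae.
Specimen A: at 3 years per growth lamina, 2843 × 3 = 8529 years.
A: Extension rate ≈ 683.6 / 8529 = 0.080 mm/year.
Specimen B: multiplying by 3 years per growth lamina: 2003 × 3 = 6009 years. B's length ≈ 0.080 × 6009 = 480.7 mm.

480.7 mm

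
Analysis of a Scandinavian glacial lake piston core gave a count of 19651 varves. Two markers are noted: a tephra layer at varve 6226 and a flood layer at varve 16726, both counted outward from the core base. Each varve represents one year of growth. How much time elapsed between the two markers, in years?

10500 years

The two markers are separated by 16726 − 6226 = 10500 varves.
That is 10500 years at one varve per year.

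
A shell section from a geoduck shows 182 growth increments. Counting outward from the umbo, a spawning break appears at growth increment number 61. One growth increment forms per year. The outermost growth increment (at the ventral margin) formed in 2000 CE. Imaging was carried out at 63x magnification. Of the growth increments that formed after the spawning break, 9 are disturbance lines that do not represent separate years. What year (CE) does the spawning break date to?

Between growth increment 61 and the ventral margin there are 182 − 61 = 121 growth increments.
121 − 9 false = 112 true growth increments after the spawning break.
The growth increment at the ventral margin is 2000 CE, so the spawning break dates to 2000 − 112 = 1888 CE.

1888 CE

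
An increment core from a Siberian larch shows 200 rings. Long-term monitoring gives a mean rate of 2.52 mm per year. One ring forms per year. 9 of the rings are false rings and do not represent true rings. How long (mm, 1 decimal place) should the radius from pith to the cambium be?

True ring count = 200 − 9 = 191.
191 years at 2.52 mm/year gives 2.52 × 191 = 481.3 mm.

481.3 mm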